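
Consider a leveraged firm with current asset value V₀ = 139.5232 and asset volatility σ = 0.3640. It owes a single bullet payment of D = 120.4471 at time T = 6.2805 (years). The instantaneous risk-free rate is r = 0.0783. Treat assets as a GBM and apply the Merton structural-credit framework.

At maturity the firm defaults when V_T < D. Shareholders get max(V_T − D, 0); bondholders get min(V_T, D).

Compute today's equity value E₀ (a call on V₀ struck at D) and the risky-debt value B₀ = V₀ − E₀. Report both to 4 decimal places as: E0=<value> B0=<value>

Equity is a call on the firm's assets struck at D = 120.4471:
d₁ = [ln(V₀/D) + (r + σ²/2)T] / (σ√T)
   = [ln(139.5232/120.4471) + (0.0783 + 0.5·0.3640²)·6.2805] / (0.3640·√6.2805)
   = [0.147020 + 0.907834] / 0.912218 = 1.156362
d₂ = d₁ − σ√T = 1.156362 − 0.912218 = 0.244144
N(d₁) = 0.876233,  N(d₂) = 0.596441,  e^(−rT) = 0.611547
E₀ = V₀·N(d₁) − D·e^(−rT)·N(d₂)
   = 139.5232·0.876233 − 120.4471·0.611547·0.596441 = 78.321634
B₀ = V₀ − E₀ = 139.5232 − 78.321634 = 61.201566

E0=78.3216 B0=61.2016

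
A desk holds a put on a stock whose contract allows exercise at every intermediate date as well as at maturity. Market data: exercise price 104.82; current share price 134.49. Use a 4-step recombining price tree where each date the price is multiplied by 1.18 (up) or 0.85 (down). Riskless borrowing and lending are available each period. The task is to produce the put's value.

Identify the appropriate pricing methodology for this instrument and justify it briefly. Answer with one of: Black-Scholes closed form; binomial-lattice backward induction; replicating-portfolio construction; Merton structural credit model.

Key observation: the defining feature is the embedded early-exercise option across 4 discrete dates on the spot-134.49 tree; pricing the strike-104.82 put means working backward with an exercise test at every node.

framework: binomial-lattice backward induction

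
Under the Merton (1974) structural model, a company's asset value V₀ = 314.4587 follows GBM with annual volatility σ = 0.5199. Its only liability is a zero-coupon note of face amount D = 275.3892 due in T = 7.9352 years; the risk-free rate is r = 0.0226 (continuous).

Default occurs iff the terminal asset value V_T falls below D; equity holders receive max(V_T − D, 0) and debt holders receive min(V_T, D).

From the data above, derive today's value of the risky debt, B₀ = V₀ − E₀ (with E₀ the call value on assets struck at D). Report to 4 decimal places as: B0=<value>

With assets at 314.4587 and a single debt payment of 275.3892 at 7.9352 years:
d₁ = [ln(V₀/D) + (r + σ²/2)T] / (σ√T)
   = [ln(314.4587/275.3892) + (0.0226 + 0.5·0.5199²)·7.9352] / (0.5199·√7.9352)
   = [0.132667 + 1.251762] / 1.464532 = 0.945305
d₂ = d₁ − σ√T = 0.945305 − 1.464532 = -0.519226
N(d₁) = 0.827748,  N(d₂) = 0.301801,  e^(−rT) = 0.835825
E₀ = V₀·N(d₁) − D·e^(−rT)·N(d₂)
   = 314.4587·0.827748 − 275.3892·0.835825·0.301801 = 190.824869
B₀ = V₀ − E₀ = 314.4587 − 190.824869 = 123.633831

B0=123.6338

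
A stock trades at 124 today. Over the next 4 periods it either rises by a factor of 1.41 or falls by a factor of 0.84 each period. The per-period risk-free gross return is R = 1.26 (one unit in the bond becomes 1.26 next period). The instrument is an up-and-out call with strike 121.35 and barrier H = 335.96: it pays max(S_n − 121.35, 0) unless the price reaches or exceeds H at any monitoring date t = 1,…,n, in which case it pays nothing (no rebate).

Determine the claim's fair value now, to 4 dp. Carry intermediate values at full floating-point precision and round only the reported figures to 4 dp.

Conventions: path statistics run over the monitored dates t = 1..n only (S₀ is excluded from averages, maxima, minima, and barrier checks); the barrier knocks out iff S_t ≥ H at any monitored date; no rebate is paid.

With p* = (R−d)/(u−d) = 0.7368, sum probability × payoff across the paths and divide by R^4.
Enumerate all 2^4 = 16 price paths (U = up ×1.41, D = down ×0.84); each path with k up-moves has probability p*^k·(1−p*)^(4−k).
DDDD: M=104.1600, payoff=0.0000, prob=0.004796
UDDD: M=174.8400, payoff=0.0000, prob=0.013428
DUDD: M=146.8656, payoff=0.0000, prob=0.013428
UUDD: M=246.5244, payoff=52.5976, prob=0.037599
DDUD: M=123.3671, payoff=0.0000, prob=0.013428
UDUD: M=207.0805, payoff=52.5976, prob=0.037599
DUUD: M=207.0805, payoff=52.5976, prob=0.037599
UUUD: M=347.5994, payoff=0.0000, prob=0.105279
DDDU: M=104.1600, payoff=0.0000, prob=0.013428
UDDU: M=174.8400, payoff=52.5976, prob=0.037599
DUDU: M=173.9476, payoff=52.5976, prob=0.037599
UUDU: M=291.9835, payoff=170.6335, prob=0.105279
DDUU: M=173.9476, payoff=52.5976, prob=0.037599
UDUU: M=291.9835, payoff=170.6335, prob=0.105279
DUUU: M=291.9835, payoff=170.6335, prob=0.105279
UUUU: M=490.1152, payoff=0.0000, prob=0.294780
Price = Σ prob·payoff / R^4 = 65.757973 / 2.520474 = 26.0895

price = 26.0895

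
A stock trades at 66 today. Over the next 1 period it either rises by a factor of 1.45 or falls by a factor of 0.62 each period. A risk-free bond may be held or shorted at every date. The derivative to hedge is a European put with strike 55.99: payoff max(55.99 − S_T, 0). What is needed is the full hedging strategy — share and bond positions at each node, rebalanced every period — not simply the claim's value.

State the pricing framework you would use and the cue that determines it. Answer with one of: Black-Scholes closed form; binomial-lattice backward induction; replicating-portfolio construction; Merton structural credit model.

Key observation: since the answer must list Δ and B at each node of the 1.45/0.62 lattice on 66, the replicating-portfolio method — solving the two-state system at every node — is the one that applies.

framework: replicating-portfolio construction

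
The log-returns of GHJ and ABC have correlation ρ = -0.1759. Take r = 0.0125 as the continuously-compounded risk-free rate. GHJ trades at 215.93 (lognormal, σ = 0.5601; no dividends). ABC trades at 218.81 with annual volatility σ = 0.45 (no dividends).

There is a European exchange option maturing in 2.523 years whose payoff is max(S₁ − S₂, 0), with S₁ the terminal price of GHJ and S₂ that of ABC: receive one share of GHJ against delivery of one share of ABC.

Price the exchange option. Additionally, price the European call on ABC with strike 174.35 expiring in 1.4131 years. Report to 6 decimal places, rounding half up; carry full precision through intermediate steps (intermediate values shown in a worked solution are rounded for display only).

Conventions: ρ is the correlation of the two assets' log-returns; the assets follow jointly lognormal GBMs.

σ_eff = √(σ₁² + σ₂² − 2ρσ₁σ₂) = √(0.5601² + 0.45² − 2·-0.1759·0.5601·0.45) = 0.777741
d₁ = (ln(S₁/S₂) + (q₂ − q₁ + σ_eff²/2)T) / (σ_eff√T) = (ln(215.93/218.81) + (0.0 − 0.0 + 0.302441)·2.523) / 1.235361 = 0.606955
d₂ = d₁ − σ_eff√T = 0.606955 − 1.235361 = -0.628406
N(d₁) = 0.728060,  N(d₂) = 0.264869
V = S₁·e^{−q₁T}·N(d₁) − S₂·e^{−q₂T}·N(d₂) = 157.209920 − 57.956021 = 99.253898
[vanilla: ABC call K=174.35]
σ√T = 0.45·√1.4131 = 0.534932
d₁ = (ln(S/K) + (r+σ²/2)T) / (σ√T) = (ln(218.81/174.35) + (0.0125+0.45²/2)·1.4131) / 0.534932 = (0.227139 + 0.160740) / 0.534932 = 0.725099
d₂ = d₁ − σ√T = 0.725099 − 0.534932 = 0.190167
e^{−rT} = 0.982491
N(d₁) = 0.765804,  N(d₂) = 0.575411
price = S·N(d₁) − K·e^{−rT}·N(d₂) = 167.565666 − 98.566349 = 68.999317

exchange price = 99.253898
price(ABC call K=174.35) = 68.999317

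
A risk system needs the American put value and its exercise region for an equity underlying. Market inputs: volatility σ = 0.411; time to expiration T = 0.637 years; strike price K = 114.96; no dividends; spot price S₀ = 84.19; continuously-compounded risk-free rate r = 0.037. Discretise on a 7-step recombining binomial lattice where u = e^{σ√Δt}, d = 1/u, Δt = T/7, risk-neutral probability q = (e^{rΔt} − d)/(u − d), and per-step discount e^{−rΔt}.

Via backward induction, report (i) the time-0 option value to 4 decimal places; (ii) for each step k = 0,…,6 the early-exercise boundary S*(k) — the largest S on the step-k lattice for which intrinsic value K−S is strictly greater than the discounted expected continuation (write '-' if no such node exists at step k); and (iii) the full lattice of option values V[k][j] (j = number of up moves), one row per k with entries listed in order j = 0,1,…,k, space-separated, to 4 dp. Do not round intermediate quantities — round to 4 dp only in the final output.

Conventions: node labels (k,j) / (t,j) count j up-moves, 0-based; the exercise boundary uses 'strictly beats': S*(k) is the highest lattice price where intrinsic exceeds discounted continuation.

price = 32.3589
boundary = - - 65.7007 74.3730 65.7007 74.3730 84.1900
tree:
32.3589
40.6238 23.7245
49.2593 31.6499 15.3937
56.9203 40.5870 22.2900 8.1079
63.6881 49.2593 30.9053 13.2096 2.6952
69.6666 56.9203 40.5870 20.7420 5.2268 0.0000
74.9481 63.6881 49.2593 30.7700 10.1362 0.0000 0.0000
79.6137 69.6666 56.9203 40.5870 19.6572 0.0000 0.0000 0.0000

params: Δt=0.09100 u=1.13200 d=0.88339 q=0.48261 e^(-rΔt)=0.99664
t_7 payoffs: 79.6137 69.6666 56.9203 40.5870 19.6572 0.0000 0.0000 0.0000
t_6: node(6,0) S=40.0119 payoff=74.9481 vs cont=74.5617 → 74.9481 [stop]  node(6,1) S=51.2719 payoff=63.6881 vs cont=63.3016 → 63.6881 [stop]  node(6,2) S=65.7007 payoff=49.2593 vs cont=48.8729 → 49.2593 [stop]  node(6,3) S=84.1900 payoff=30.7700 vs cont=30.3836 → 30.7700 [stop]  node(6,4) S=107.8825 payoff=7.0775 vs cont=10.1362 → 10.1362 [wait]  node(6,5) S=138.2424 payoff=0.0000 vs cont=0.0000 → 0.0000 [wait]  node(6,6) S=177.1461 payoff=0.0000 vs cont=0.0000 → 0.0000 [wait]  ⇒ S*(6)=84.1900
t_5: node(5,0) S=45.2934 payoff=69.6666 vs cont=69.2802 → 69.6666 [stop]  node(5,1) S=58.0397 payoff=56.9203 vs cont=56.5339 → 56.9203 [stop]  node(5,2) S=74.3730 payoff=40.5870 vs cont=40.2006 → 40.5870 [stop]  node(5,3) S=95.3028 payoff=19.6572 vs cont=20.7420 → 20.7420 [wait]  node(5,4) S=122.1226 payoff=0.0000 vs cont=5.2268 → 5.2268 [wait]  node(5,5) S=156.4899 payoff=0.0000 vs cont=0.0000 → 0.0000 [wait]  ⇒ S*(5)=74.3730
t_4: node(4,0) S=51.2719 payoff=63.6881 vs cont=63.3016 → 63.6881 [stop]  node(4,1) S=65.7007 payoff=49.2593 vs cont=48.8729 → 49.2593 [stop]  node(4,2) S=84.1900 payoff=30.7700 vs cont=30.9053 → 30.9053 [wait]  node(4,3) S=107.8825 payoff=7.0775 vs cont=13.2096 → 13.2096 [wait]  node(4,4) S=138.2424 payoff=0.0000 vs cont=2.6952 → 2.6952 [wait]  ⇒ S*(4)=65.7007
t_3: node(3,0) S=58.0397 payoff=56.9203 vs cont=56.5339 → 56.9203 [stop]  node(3,1) S=74.3730 payoff=40.5870 vs cont=40.2657 → 40.5870 [stop]  node(3,2) S=95.3028 payoff=19.6572 vs cont=22.2900 → 22.2900 [wait]  node(3,3) S=122.1226 payoff=0.0000 vs cont=8.1079 → 8.1079 [wait]  ⇒ S*(3)=74.3730
t_2: node(2,0) S=65.7007 payoff=49.2593 vs cont=48.8729 → 49.2593 [stop]  node(2,1) S=84.1900 payoff=30.7700 vs cont=31.6499 → 31.6499 [wait]  node(2,2) S=107.8825 payoff=7.0775 vs cont=15.3937 → 15.3937 [wait]  ⇒ S*(2)=65.7007
t_1: node(1,0) S=74.3730 payoff=40.5870 vs cont=40.6238 → 40.6238 [wait]  node(1,1) S=95.3028 payoff=19.6572 vs cont=23.7245 → 23.7245 [wait]  ⇒ S*(1)=-
t_0: node(0,0) S=84.1900 payoff=30.7700 vs cont=32.3589 → 32.3589 [wait]  ⇒ S*(0)=-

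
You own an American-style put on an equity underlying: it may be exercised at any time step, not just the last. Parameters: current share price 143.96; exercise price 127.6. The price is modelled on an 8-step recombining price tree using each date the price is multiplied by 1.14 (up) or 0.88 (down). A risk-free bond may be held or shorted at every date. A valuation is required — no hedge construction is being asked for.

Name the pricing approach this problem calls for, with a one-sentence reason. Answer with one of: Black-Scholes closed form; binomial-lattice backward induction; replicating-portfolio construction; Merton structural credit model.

Key observation: the defining feature is the embedded early-exercise option across 8 discrete dates on the spot-143.96 tree; pricing the strike-127.6 put means working backward with an exercise test at every node.

framework: binomial-lattice backward induction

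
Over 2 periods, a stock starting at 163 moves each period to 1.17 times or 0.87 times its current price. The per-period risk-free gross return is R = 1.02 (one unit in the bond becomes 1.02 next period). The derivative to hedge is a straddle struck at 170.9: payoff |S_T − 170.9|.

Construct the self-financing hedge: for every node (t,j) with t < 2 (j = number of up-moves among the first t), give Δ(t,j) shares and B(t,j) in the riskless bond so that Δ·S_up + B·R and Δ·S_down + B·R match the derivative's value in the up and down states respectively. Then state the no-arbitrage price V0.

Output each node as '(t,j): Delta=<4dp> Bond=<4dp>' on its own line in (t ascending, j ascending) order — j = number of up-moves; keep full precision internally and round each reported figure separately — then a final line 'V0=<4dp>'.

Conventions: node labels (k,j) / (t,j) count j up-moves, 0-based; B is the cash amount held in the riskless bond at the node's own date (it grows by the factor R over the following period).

Since d<R<u, set p* = (R−d)/(u−d) = 0.5000; price each node as the discounted p*-expectation of its children.
Expiry values: V(2,0)=47.5253, V(2,1)=4.9823, V(2,2)=52.2307
  t=1,j=0: stock 141.8100 → up 165.9177 (V=4.9823), down 123.3747 (V=47.5253). Price 25.7390; hedge Δ=-1.0000, bond B=167.5490.
  t=1,j=1: stock 190.7100 → up 223.1307 (V=52.2307), down 165.9177 (V=4.9823). Price 28.0456; hedge Δ=0.8258, bond B=-129.4491.
  t=0,j=0: stock 163.0000 → up 190.7100 (V=28.0456), down 141.8100 (V=25.7390). Price 26.3650; hedge Δ=0.0472, bond B=18.6764.
As a check, the time-0 holding Δ(0,0)·S0 + B(0,0) comes to 26.3650 — exactly V0.

(0,0): Delta=0.0472 Bond=18.6764
(1,0): Delta=-1.0000 Bond=167.5490
(1,1): Delta=0.8258 Bond=-129.4491
V0=26.3650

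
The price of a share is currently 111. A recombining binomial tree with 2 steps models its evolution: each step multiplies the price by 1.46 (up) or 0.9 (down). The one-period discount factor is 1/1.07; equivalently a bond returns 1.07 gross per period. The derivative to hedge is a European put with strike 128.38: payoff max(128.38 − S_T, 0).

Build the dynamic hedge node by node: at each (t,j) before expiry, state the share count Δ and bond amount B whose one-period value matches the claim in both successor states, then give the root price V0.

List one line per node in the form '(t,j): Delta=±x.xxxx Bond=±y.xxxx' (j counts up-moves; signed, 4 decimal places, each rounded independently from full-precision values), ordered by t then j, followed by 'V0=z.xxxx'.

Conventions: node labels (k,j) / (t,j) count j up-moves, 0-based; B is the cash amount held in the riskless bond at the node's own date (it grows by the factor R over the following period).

(0,0): Delta=-0.4028 Bond=61.0093
(1,0): Delta=-0.6877 Bond=93.7353
(1,1): Delta=0.0000 Bond=0.0000
V0=16.2970

The replicating-portfolio and risk-neutral prices coincide; use p* = (1.07−0.9)/(1.46−0.9) = 0.3036 for the latter.
Terminal payoffs: V(2,0)=38.4700, V(2,1)=0.0000, V(2,2)=0.0000
(1,0): S=99.9000. Δ = (V_up−V_dn)/(S_up−S_dn) = (0.0000−38.4700)/(145.8540−89.9100) = -0.6877. V = [p*·0.0000 + (1−p*)·38.4700]/1.07 = 25.0389. B = V − Δ·S = 93.7353.
(1,1): S=162.0600. Δ = (V_up−V_dn)/(S_up−S_dn) = (0.0000−0.0000)/(236.6076−145.8540) = 0.0000. V = [p*·0.0000 + (1−p*)·0.0000]/1.07 = 0.0000. B = V − Δ·S = 0.0000.
(0,0): S=111.0000. Δ = (V_up−V_dn)/(S_up−S_dn) = (0.0000−25.0389)/(162.0600−99.9000) = -0.4028. V = [p*·0.0000 + (1−p*)·25.0389]/1.07 = 16.2970. B = V − Δ·S = 61.0093.
Verification: the root portfolio costs Δ(0,0)·S0 + B(0,0) = 16.2970, matching V0.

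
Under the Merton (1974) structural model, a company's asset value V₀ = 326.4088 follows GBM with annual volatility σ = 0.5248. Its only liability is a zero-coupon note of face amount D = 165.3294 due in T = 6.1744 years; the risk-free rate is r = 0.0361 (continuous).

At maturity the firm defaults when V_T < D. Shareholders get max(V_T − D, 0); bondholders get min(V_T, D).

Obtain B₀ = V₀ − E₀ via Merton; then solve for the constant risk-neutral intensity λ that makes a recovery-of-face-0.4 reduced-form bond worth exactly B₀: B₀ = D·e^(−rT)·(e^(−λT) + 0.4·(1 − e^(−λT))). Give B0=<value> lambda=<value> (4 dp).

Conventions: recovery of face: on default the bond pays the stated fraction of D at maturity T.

B0=97.4617 lambda=0.0936

Equity is a call on the firm's assets struck at D = 165.3294:
d₁ = [ln(V₀/D) + (r + σ²/2)T] / (σ√T)
   = [ln(326.4088/165.3294) + (0.0361 + 0.5·0.5248²)·6.1744] / (0.5248·√6.1744)
   = [0.680211 + 1.073157] / 1.304041 = 1.344565
d₂ = d₁ − σ√T = 1.344565 − 1.304041 = 0.040524
N(d₁) = 0.910617,  N(d₂) = 0.516162,  e^(−rT) = 0.800198
E₀ = V₀·N(d₁) − D·e^(−rT)·N(d₂)
   = 326.4088·0.910617 − 165.3294·0.800198·0.516162 = 228.947079
B₀ = V₀ − E₀ = 326.4088 − 228.947079 = 97.461721
e^(−λT) = (B₀·e^(rT)/D − 0.4)/(1 − 0.4) = (97.4617·1.249690/165.3294 − 0.4)/0.6 = 0.56115439
λ = −ln(0.56115439)/6.1744 = 0.093573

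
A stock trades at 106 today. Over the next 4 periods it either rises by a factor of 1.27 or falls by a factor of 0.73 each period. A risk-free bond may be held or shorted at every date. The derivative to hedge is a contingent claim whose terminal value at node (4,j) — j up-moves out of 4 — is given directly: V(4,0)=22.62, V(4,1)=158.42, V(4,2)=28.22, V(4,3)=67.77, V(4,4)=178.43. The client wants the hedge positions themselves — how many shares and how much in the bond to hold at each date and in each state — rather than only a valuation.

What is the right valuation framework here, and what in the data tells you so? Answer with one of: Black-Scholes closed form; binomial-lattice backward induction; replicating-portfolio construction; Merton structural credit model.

Key observation: what is demanded is not a single number but the (Δ, B) position at each node of the 1.27/0.73 tree starting at 106; constructing those positions is the replicating-portfolio method.

framework: replicating-portfolio construction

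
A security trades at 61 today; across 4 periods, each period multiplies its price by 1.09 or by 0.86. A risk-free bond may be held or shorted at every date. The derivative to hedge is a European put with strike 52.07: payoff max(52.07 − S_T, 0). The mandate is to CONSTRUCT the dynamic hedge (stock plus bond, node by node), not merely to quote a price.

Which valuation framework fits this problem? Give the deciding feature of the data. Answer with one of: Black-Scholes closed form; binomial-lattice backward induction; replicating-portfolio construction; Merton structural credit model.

framework: replicating-portfolio construction

Key observation: a price alone would not answer the question — the per-node share/bond construction on the spot-61, 1.09/0.86 tree is required, and only the replicating-portfolio method yields it.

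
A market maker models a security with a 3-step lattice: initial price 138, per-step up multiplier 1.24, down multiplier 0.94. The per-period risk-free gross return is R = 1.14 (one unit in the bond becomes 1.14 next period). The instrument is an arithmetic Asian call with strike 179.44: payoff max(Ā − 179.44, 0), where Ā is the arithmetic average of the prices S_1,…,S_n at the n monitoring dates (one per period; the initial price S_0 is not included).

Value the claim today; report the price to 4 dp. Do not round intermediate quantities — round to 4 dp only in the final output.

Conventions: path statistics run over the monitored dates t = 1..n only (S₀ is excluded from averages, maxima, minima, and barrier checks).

With p* = (R−d)/(u−d) = 0.6667, sum probability × payoff across the paths and divide by R^3.
Enumerate all 2^3 = 8 price paths (U = up ×1.24, D = down ×0.94); each path with k up-moves has probability p*^k·(1−p*)^(3−k).
DDD: Ā=122.0925, payoff=0.0000, prob=0.037037
UDD: Ā=161.0581, payoff=0.0000, prob=0.074074
DUD: Ā=147.2581, payoff=0.0000, prob=0.074074
UUD: Ā=194.2554, payoff=14.8154, prob=0.148148
DDU: Ā=134.2861, payoff=0.0000, prob=0.074074
UDU: Ā=177.1434, payoff=0.0000, prob=0.148148
DUU: Ā=163.3434, payoff=0.0000, prob=0.148148
UUU: Ā=215.4743, payoff=36.0343, prob=0.296296
Price = Σ prob·payoff / R^3 = 12.871708 / 1.481544 = 8.6880

price = 8.6880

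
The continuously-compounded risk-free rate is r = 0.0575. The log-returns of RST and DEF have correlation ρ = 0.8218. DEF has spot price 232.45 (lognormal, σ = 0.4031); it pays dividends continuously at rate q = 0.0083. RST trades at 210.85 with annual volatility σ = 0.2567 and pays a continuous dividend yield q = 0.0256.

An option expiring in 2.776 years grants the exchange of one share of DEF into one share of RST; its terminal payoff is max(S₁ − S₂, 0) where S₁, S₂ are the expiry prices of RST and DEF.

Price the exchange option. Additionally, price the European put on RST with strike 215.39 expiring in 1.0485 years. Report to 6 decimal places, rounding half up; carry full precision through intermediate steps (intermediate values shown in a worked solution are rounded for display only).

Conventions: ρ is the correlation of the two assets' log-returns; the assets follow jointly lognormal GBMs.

exchange price = 20.529889
price(RST put K=215.39) = 20.117155

σ_eff = √(σ₁² + σ₂² − 2ρσ₁σ₂) = √(0.2567² + 0.4031² − 2·0.8218·0.2567·0.4031) = 0.241478
d₁ = (ln(S₁/S₂) + (q₂ − q₁ + σ_eff²/2)T) / (σ_eff√T) = (ln(210.85/232.45) + (0.0083 − 0.0256 + 0.029156)·2.776) / 0.402335 = -0.160603
d₂ = d₁ − σ_eff√T = -0.160603 − 0.402335 = -0.562938
N(d₁) = 0.436203,  N(d₂) = 0.286739
V = S₁·e^{−q₁T}·N(d₁) − S₂·e^{−q₂T}·N(d₂) = 85.664088 − 65.134199 = 20.529889
[vanilla: RST put K=215.39]
σ√T = 0.2567·√1.0485 = 0.262851
d₁ = (ln(S/K) + (r−q+σ²/2)T) / (σ√T) = (ln(210.85/215.39) + (0.0575−0.0256+0.2567²/2)·1.0485) / 0.262851 = (-0.021303 + 0.067993) / 0.262851 = 0.177626
d₂ = d₁ − σ√T = 0.177626 − 0.262851 = -0.085225
e^{−rT} = 0.941493
e^{−qT} = 0.973515
N(−d₁) = 0.429508,  N(−d₂) = 0.533959
price = K·e^{−rT}·N(−d₂) − S·e^{−qT}·N(−d₁) = 108.280510 − 88.163355 = 20.117155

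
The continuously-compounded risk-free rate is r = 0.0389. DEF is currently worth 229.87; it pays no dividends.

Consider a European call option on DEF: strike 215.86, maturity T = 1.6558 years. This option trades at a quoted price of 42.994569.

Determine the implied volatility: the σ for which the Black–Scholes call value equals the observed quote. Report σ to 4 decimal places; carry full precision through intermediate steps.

At σ = 0.2453 the Black–Scholes value reproduces the quote:
σ√T = 0.2453·√1.6558 = 0.315647
d₁ = (ln(S/K) + (r+σ²/2)T) / (σ√T) = (ln(229.87/215.86) + (0.0389+0.2453²/2)·1.6558) / 0.315647 = (0.062884 + 0.114227) / 0.315647 = 0.561105
d₂ = d₁ − σ√T = 0.561105 − 0.315647 = 0.245458
e^{−rT} = 0.937620
N(d₁) = 0.712637,  N(d₂) = 0.596949
V = S·N(d₁) − K·e^{−rT}·N(d₂) = 163.813857 − 120.819288 = 42.994569 (equal to the quote); since ∂V/∂σ > 0 for all σ, the implied volatility is unique

sigma = 0.2453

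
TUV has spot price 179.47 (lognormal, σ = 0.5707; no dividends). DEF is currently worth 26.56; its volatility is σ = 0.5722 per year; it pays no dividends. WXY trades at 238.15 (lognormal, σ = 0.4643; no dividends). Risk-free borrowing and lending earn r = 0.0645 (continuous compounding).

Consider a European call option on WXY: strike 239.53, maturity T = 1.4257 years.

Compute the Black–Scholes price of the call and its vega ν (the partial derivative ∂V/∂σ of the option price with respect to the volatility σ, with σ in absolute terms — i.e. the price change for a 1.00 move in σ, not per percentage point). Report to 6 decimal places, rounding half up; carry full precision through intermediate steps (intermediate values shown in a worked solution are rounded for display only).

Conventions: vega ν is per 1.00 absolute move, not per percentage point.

σ√T = 0.4643·√1.4257 = 0.554387
d₁ = (ln(S/K) + (r+σ²/2)T) / (σ√T) = (ln(238.15/239.53) + (0.0645+0.4643²/2)·1.4257) / 0.554387 = (-0.005778 + 0.245630) / 0.554387 = 0.432644
d₂ = d₁ − σ√T = 0.432644 − 0.554387 = -0.121743
e^{−rT} = 0.912144
N(d₁) = 0.667363,  N(d₂) = 0.451551
Call price V = S·N(d₁) − K·e^{−rT}·N(d₂) = 158.932556 − 98.657562 = 60.274995
φ(d₁) = (1/√(2π))·e^{−d₁²/2} = 0.363299
ν = S·φ(d₁)·√T = 103.306810

price = 60.274995
ν = 103.306810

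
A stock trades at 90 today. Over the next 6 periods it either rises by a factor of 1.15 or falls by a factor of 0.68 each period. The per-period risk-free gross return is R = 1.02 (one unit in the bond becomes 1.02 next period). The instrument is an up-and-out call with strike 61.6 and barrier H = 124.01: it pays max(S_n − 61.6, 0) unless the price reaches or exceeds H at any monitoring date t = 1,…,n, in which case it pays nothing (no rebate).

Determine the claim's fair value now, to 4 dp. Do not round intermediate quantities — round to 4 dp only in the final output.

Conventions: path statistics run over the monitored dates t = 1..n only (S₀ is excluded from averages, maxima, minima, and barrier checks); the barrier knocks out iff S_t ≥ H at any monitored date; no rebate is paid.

price = 11.4740

No-arbitrage gives p* = (R−d)/(u−d) = 0.7234: enumerate every path, weight its payoff by its p*-probability, and discount by R^6.
Enumerate all 2^6 = 64 price paths (U = up ×1.15, D = down ×0.68); each path with k up-moves has probability p*^k·(1−p*)^(6−k).
DDDDDD: M=61.2000, payoff=0.0000, prob=0.000448
UDDDDD: M=103.5000, payoff=0.0000, prob=0.001171
DUDDDD: M=70.3800, payoff=0.0000, prob=0.001171
UUDDDD: M=119.0250, payoff=0.0000, prob=0.003063
DDUDDD: M=61.2000, payoff=0.0000, prob=0.001171
UDUDDD: M=103.5000, payoff=0.0000, prob=0.003063
DUUDDD: M=80.9370, payoff=0.0000, prob=0.003063
UUUDDD: M=136.8787, payoff=0.0000, prob=0.008011
DDDUDD: M=61.2000, payoff=0.0000, prob=0.001171
UDDUDD: M=103.5000, payoff=0.0000, prob=0.003063
DUDUDD: M=70.3800, payoff=0.0000, prob=0.003063
UUDUDD: M=119.0250, payoff=0.0000, prob=0.008011
DDUUDD: M=61.2000, payoff=0.0000, prob=0.003063
UDUUDD: M=103.5000, payoff=0.0000, prob=0.008011
DUUUDD: M=93.0776, payoff=0.0000, prob=0.008011
UUUUDD: M=157.4106, payoff=0.0000, prob=0.020952
DDDDUD: M=61.2000, payoff=0.0000, prob=0.001171
UDDDUD: M=103.5000, payoff=0.0000, prob=0.003063
DUDDUD: M=70.3800, payoff=0.0000, prob=0.003063
UUDDUD: M=119.0250, payoff=0.0000, prob=0.008011
DDUDUD: M=61.2000, payoff=0.0000, prob=0.003063
UDUDUD: M=103.5000, payoff=0.0000, prob=0.008011
DUUDUD: M=80.9370, payoff=0.0000, prob=0.008011
UUUDUD: M=136.8787, payoff=0.0000, prob=0.020952
DDDUUD: M=61.2000, payoff=0.0000, prob=0.003063
UDDUUD: M=103.5000, payoff=0.0000, prob=0.008011
DUDUUD: M=70.3800, payoff=0.0000, prob=0.008011
UUDUUD: M=119.0250, payoff=11.1866, prob=0.020952
DDUUUD: M=63.2927, payoff=0.0000, prob=0.008011
UDUUUD: M=107.0392, payoff=11.1866, prob=0.020952
DUUUUD: M=107.0392, payoff=11.1866, prob=0.020952
UUUUUD: M=181.0221, payoff=0.0000, prob=0.054796
DDDDDU: M=61.2000, payoff=0.0000, prob=0.001171
UDDDDU: M=103.5000, payoff=0.0000, prob=0.003063
DUDDDU: M=70.3800, payoff=0.0000, prob=0.003063
UUDDDU: M=119.0250, payoff=0.0000, prob=0.008011
DDUDDU: M=61.2000, payoff=0.0000, prob=0.003063
UDUDDU: M=103.5000, payoff=0.0000, prob=0.008011
DUUDDU: M=80.9370, payoff=0.0000, prob=0.008011
UUUDDU: M=136.8787, payoff=0.0000, prob=0.020952
DDDUDU: M=61.2000, payoff=0.0000, prob=0.003063
UDDUDU: M=103.5000, payoff=0.0000, prob=0.008011
DUDUDU: M=70.3800, payoff=0.0000, prob=0.008011
UUDUDU: M=119.0250, payoff=11.1866, prob=0.020952
DDUUDU: M=61.2000, payoff=0.0000, prob=0.008011
UDUUDU: M=103.5000, payoff=11.1866, prob=0.020952
DUUUDU: M=93.0776, payoff=11.1866, prob=0.020952
UUUUDU: M=157.4106, payoff=0.0000, prob=0.054796
DDDDUU: M=61.2000, payoff=0.0000, prob=0.003063
UDDDUU: M=103.5000, payoff=0.0000, prob=0.008011
DUDDUU: M=70.3800, payoff=0.0000, prob=0.008011
UUDDUU: M=119.0250, payoff=11.1866, prob=0.020952
DDUDUU: M=61.2000, payoff=0.0000, prob=0.008011
UDUDUU: M=103.5000, payoff=11.1866, prob=0.020952
DUUDUU: M=80.9370, payoff=11.1866, prob=0.020952
UUUDUU: M=136.8787, payoff=0.0000, prob=0.054796
DDDUUU: M=61.2000, payoff=0.0000, prob=0.008011
UDDUUU: M=103.5000, payoff=11.1866, prob=0.020952
DUDUUU: M=72.7866, payoff=11.1866, prob=0.020952
UUDUUU: M=123.0951, payoff=61.4951, prob=0.054796
DDUUUU: M=72.7866, payoff=11.1866, prob=0.020952
UDUUUU: M=123.0951, payoff=61.4951, prob=0.054796
DUUUUU: M=123.0951, payoff=61.4951, prob=0.054796
UUUUUU: M=208.1755, payoff=0.0000, prob=0.143313
Price = Σ prob·payoff / R^6 = 12.921619 / 1.126162 = 11.4740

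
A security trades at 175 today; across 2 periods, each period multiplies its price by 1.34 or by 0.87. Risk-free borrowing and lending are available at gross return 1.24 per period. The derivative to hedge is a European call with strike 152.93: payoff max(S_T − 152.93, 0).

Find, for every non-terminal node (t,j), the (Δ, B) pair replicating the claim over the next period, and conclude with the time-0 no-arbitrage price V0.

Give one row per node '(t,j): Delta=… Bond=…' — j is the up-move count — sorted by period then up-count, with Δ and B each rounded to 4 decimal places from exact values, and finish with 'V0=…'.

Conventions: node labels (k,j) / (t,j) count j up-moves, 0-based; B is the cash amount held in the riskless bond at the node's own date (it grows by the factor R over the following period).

Risk-neutral probability p* = (R−d)/(u−d) = (1.24−0.87)/(1.34−0.87) = 0.7872.
At maturity the claim pays: V(2,0)=0.0000, V(2,1)=51.0850, V(2,2)=161.3000
Node (1,0) S=152.2500: V=(p*·51.0850+(1−p*)·0.0000)/1.24=32.4321; Δ=(51.0850−0.0000)/(204.0150−132.4575)=0.7139; B=V−Δ·S=-76.2594
Node (1,1) S=234.5000: V=(p*·161.3000+(1−p*)·51.0850)/1.24=111.1694; Δ=(161.3000−51.0850)/(314.2300−204.0150)=1.0000; B=V−Δ·S=-123.3306
Node (0,0) S=175.0000: V=(p*·111.1694+(1−p*)·32.4321)/1.24=76.1425; Δ=(111.1694−32.4321)/(234.5000−152.2500)=0.9573; B=V−Δ·S=-91.3834
As a check, the time-0 holding Δ(0,0)·S0 + B(0,0) comes to 76.1425 — exactly V0.

(0,0): Delta=0.9573 Bond=-91.3834
(1,0): Delta=0.7139 Bond=-76.2594
(1,1): Delta=1.0000 Bond=-123.3306
V0=76.1425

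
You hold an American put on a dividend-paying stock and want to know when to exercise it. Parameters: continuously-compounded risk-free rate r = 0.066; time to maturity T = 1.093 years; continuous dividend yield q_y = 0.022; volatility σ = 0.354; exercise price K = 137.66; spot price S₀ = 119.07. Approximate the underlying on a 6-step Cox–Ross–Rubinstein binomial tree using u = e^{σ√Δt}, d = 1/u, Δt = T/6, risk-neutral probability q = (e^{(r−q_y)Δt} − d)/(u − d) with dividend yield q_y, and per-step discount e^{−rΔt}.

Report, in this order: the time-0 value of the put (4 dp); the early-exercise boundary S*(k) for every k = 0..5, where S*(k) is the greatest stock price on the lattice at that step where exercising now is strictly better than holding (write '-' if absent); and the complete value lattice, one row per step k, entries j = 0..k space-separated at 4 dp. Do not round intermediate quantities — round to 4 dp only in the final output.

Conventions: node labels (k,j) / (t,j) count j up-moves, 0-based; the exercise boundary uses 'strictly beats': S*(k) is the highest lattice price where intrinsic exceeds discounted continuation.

price = 26.5727
boundary = - - 88.0170 75.6744 88.0170 102.3728
tree:
26.5727
36.9914 16.3353
49.6430 24.6770 8.0165
61.9856 35.8709 13.5820 2.3950
72.5975 49.6430 22.3570 4.7421 0.0000
81.7212 61.9856 35.2872 9.3891 0.0000 0.0000
89.5655 72.5975 49.6430 18.5900 0.0000 0.0000 0.0000

params: Δt=0.18217 u=1.16310 d=0.85977 q=0.48883 e^(-rΔt)=0.98805
t_6 payoffs: 89.5655 72.5975 49.6430 18.5900 0.0000 0.0000 0.0000
t_5: node(5,0) S=55.9388 payoff=81.7212 vs cont=80.2998 → 81.7212 [stop]  node(5,1) S=75.6744 payoff=61.9856 vs cont=60.6431 → 61.9856 [stop]  node(5,2) S=102.3728 payoff=35.2872 vs cont=34.0515 → 35.2872 [stop]  node(5,3) S=138.4906 payoff=0.0000 vs cont=9.3891 → 9.3891 [wait]  node(5,4) S=187.3510 payoff=0.0000 vs cont=0.0000 → 0.0000 [wait]  node(5,5) S=253.4496 payoff=0.0000 vs cont=0.0000 → 0.0000 [wait]  ⇒ S*(5)=102.3728
t_4: node(4,0) S=65.0625 payoff=72.5975 vs cont=71.2125 → 72.5975 [stop]  node(4,1) S=88.0170 payoff=49.6430 vs cont=48.3498 → 49.6430 [stop]  node(4,2) S=119.0700 payoff=18.5900 vs cont=22.3570 → 22.3570 [wait]  node(4,3) S=161.0787 payoff=0.0000 vs cont=4.7421 → 4.7421 [wait]  node(4,4) S=217.9083 payoff=0.0000 vs cont=0.0000 → 0.0000 [wait]  ⇒ S*(4)=88.0170
t_3: node(3,0) S=75.6744 payoff=61.9856 vs cont=60.6431 → 61.9856 [stop]  node(3,1) S=102.3728 payoff=35.2872 vs cont=35.8709 → 35.8709 [wait]  node(3,2) S=138.4906 payoff=0.0000 vs cont=13.5820 → 13.5820 [wait]  node(3,3) S=187.3510 payoff=0.0000 vs cont=2.3950 → 2.3950 [wait]  ⇒ S*(3)=75.6744
t_2: node(2,0) S=88.0170 payoff=49.6430 vs cont=48.6318 → 49.6430 [stop]  node(2,1) S=119.0700 payoff=18.5900 vs cont=24.6770 → 24.6770 [wait]  node(2,2) S=161.0787 payoff=0.0000 vs cont=8.0165 → 8.0165 [wait]  ⇒ S*(2)=88.0170
t_1: node(1,0) S=102.3728 payoff=35.2872 vs cont=36.9914 → 36.9914 [wait]  node(1,1) S=138.4906 payoff=0.0000 vs cont=16.3353 → 16.3353 [wait]  ⇒ S*(1)=-
t_0: node(0,0) S=119.0700 payoff=18.5900 vs cont=26.5727 → 26.5727 [wait]  ⇒ S*(0)=-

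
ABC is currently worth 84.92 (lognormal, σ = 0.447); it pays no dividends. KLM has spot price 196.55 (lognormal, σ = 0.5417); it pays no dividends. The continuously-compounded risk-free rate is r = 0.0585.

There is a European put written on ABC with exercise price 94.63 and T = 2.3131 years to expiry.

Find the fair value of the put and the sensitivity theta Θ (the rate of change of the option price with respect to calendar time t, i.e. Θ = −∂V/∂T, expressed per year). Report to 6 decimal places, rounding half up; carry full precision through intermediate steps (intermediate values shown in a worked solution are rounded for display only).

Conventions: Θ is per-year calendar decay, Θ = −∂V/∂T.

σ√T = 0.447·√2.3131 = 0.679837
d₁ = (ln(S/K) + (r+σ²/2)T) / (σ√T) = (ln(84.92/94.63) + (0.0585+0.447²/2)·2.3131) / 0.679837 = (-0.108265 + 0.366405) / 0.679837 = 0.379710
d₂ = d₁ − σ√T = 0.379710 − 0.679837 = -0.300127
e^{−rT} = 0.873440
N(−d₁) = 0.352081,  N(−d₂) = 0.617960
Put price V = K·e^{−rT}·N(−d₂) − S·N(−d₁) = 51.076610 − 29.898678 = 21.177931
φ(d₁) = (1/√(2π))·e^{−d₁²/2} = 0.371195
Θ = −S·φ(d₁)·σ/(2√T) + r·K·e^{−rT}·N(−d₂) = −4.632253 + 2.987982 = -1.644271

price = 21.177931
Θ = -1.644271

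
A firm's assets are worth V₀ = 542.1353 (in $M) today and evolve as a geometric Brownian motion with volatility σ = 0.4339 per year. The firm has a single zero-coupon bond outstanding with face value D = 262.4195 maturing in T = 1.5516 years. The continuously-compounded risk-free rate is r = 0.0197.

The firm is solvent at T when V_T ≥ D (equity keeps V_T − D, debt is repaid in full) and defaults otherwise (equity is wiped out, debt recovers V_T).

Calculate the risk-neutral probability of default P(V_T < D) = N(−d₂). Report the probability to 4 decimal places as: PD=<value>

With assets at 542.1353 and a single debt payment of 262.4195 at 1.5516 years:
d₁ = [ln(V₀/D) + (r + σ²/2)T] / (σ√T)
   = [ln(542.1353/262.4195) + (0.0197 + 0.5·0.4339²)·1.5516] / (0.4339·√1.5516)
   = [0.725571 + 0.176626] / 0.540480 = 1.669252
d₂ = d₁ − σ√T = 1.669252 − 0.540480 = 1.128772
risk-neutral PD = N(−d₂) = N(-1.128772) = 0.129497

PD=0.1295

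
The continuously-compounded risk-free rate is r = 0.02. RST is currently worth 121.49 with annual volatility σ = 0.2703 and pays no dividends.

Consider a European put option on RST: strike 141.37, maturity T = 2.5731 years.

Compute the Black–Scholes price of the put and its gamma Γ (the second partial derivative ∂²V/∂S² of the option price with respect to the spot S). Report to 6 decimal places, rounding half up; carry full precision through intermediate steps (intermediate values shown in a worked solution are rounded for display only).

σ√T = 0.2703·√2.5731 = 0.433585
d₁ = (ln(S/K) + (r+σ²/2)T) / (σ√T) = (ln(121.49/141.37) + (0.02+0.2703²/2)·2.5731) / 0.433585 = (-0.151549 + 0.145460) / 0.433585 = -0.014042
d₂ = d₁ − σ√T = -0.014042 − 0.433585 = -0.447628
e^{−rT} = 0.949840
N(−d₁) = 0.505602,  N(−d₂) = 0.672789
Put price V = K·e^{−rT}·N(−d₂) − S·N(−d₁) = 90.341328 − 61.425578 = 28.915750
φ(d₁) = (1/√(2π))·e^{−d₁²/2} = 0.398903
Γ = φ(d₁) / (S·σ·√T) = 0.007573

price = 28.915750
Γ = 0.007573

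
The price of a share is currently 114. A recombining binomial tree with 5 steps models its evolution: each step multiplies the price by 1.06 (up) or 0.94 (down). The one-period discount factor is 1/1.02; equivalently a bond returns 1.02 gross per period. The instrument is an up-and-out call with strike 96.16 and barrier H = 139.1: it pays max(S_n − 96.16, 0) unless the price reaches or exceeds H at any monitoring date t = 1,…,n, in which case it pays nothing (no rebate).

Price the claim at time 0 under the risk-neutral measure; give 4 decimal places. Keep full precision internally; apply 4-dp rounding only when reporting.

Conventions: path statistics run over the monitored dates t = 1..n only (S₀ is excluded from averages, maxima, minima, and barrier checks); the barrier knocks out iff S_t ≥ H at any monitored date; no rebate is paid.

price = 17.9590

With p* = (R−d)/(u−d) = 0.6667, sum probability × payoff across the paths and divide by R^5.
Enumerate all 2^5 = 32 price paths (U = up ×1.06, D = down ×0.94); each path with k up-moves has probability p*^k·(1−p*)^(5−k).
DDDDD: M=107.1600, payoff=0.0000, prob=0.004115
UDDDD: M=120.8400, payoff=0.0000, prob=0.008230
DUDDD: M=113.5896, payoff=0.0000, prob=0.008230
UUDDD: M=128.0904, payoff=10.2298, prob=0.016461
DDUDD: M=107.1600, payoff=0.0000, prob=0.008230
UDUDD: M=120.8400, payoff=10.2298, prob=0.016461
DUUDD: M=120.4050, payoff=10.2298, prob=0.016461
UUUDD: M=135.7758, payoff=23.8115, prob=0.032922
DDDUD: M=107.1600, payoff=0.0000, prob=0.008230
UDDUD: M=120.8400, payoff=10.2298, prob=0.016461
DUDUD: M=113.5896, payoff=10.2298, prob=0.016461
UUDUD: M=128.0904, payoff=23.8115, prob=0.032922
DDUUD: M=113.1807, payoff=10.2298, prob=0.016461
UDUUD: M=127.6293, payoff=23.8115, prob=0.032922
DUUUD: M=127.6293, payoff=23.8115, prob=0.032922
UUUUD: M=143.9224, payoff=0.0000, prob=0.065844
DDDDU: M=107.1600, payoff=0.0000, prob=0.008230
UDDDU: M=120.8400, payoff=10.2298, prob=0.016461
DUDDU: M=113.5896, payoff=10.2298, prob=0.016461
UUDDU: M=128.0904, payoff=23.8115, prob=0.032922
DDUDU: M=107.1600, payoff=10.2298, prob=0.016461
UDUDU: M=120.8400, payoff=23.8115, prob=0.032922
DUUDU: M=120.4050, payoff=23.8115, prob=0.032922
UUUDU: M=135.7758, payoff=39.1270, prob=0.065844
DDDUU: M=107.1600, payoff=10.2298, prob=0.016461
UDDUU: M=120.8400, payoff=23.8115, prob=0.032922
DUDUU: M=119.9715, payoff=23.8115, prob=0.032922
UUDUU: M=135.2870, payoff=39.1270, prob=0.065844
DDUUU: M=119.9715, payoff=23.8115, prob=0.032922
UDUUU: M=135.2870, payoff=39.1270, prob=0.065844
DUUUU: M=135.2870, payoff=39.1270, prob=0.065844
UUUUU: M=152.5577, payoff=0.0000, prob=0.131687
Price = Σ prob·payoff / R^5 = 19.828168 / 1.104081 = 17.9590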